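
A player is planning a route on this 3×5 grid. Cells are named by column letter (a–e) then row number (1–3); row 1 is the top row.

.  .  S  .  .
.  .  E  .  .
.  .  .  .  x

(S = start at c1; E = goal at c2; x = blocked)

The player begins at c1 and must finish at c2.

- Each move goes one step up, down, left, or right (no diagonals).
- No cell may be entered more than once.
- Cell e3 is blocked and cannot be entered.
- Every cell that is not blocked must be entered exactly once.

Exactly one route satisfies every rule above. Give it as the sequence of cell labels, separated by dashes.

Need to visit all 14 open cells exactly once, starting at c1 and ending at c2.
Cell d3 has only two open neighbours (d2 and c3), so the path must pass straight through it: one of those is the cell it's entered from and the other is where it exits.
Route from c1: right 2 to e1, down 1 to e2, left 1 to d2, down 1 to d3, left 3 to a3, up 2 to a1, right 1 to b1, down 1 to b2, right 1 to c2 — 13 moves in all.
Check: all 14 open cells covered.

c1 - d1 - e1 - e2 - d2 - d3 - c3 - b3 - a3 - a2 - a1 - b1 - b2 - c2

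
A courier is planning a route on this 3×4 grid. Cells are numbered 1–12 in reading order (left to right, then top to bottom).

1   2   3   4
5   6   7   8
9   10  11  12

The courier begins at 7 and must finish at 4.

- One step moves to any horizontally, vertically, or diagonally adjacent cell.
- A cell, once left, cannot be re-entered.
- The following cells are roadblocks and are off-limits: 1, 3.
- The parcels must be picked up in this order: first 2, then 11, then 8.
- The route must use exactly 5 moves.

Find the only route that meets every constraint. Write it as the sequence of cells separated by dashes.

7 - 2 - 6 - 11 - 8 - 4

The waypoints must appear in the order 2, 11, 8, with no cell reused.
Route from 7: up-left to 2, down to 6, down-right to 11, up-right to 8, up to 4 — 5 moves in all.
Check: order respected (2 at step 1, 11 at step 3, 8 at step 4); 5 moves as required.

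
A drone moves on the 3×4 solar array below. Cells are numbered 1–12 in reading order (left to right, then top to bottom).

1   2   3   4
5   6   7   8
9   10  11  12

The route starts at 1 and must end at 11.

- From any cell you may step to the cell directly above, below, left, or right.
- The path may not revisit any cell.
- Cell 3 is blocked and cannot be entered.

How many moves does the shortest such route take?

4

The Manhattan distance from 1 to 11 is |1−3| + |1−3| = 4, so at least 4 moves are needed.
A route of 4 moves achieves this: 1 → 5 → 9 → 10 → 11.
Since 4 matches the lower bound, it is optimal.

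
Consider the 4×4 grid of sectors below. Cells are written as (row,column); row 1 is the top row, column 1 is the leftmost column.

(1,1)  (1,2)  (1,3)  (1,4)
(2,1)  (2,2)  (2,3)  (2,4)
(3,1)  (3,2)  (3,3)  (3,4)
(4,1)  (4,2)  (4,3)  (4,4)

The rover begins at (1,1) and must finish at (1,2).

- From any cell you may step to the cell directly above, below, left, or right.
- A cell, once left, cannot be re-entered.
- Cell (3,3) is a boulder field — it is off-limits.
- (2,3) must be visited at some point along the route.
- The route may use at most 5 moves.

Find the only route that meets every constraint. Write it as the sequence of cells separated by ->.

The 5-move cap with required stops at (2,3) leaves no slack for detours.
Route from (1,1): down 1 to (2,1), right 2 to (2,3), up 1 to (1,3), left 1 to (1,2) — 5 moves in all.
Check: all required cells visited; 5 ≤ 5 moves.

(1,1) -> (2,1) -> (2,2) -> (2,3) -> (1,3) -> (1,2)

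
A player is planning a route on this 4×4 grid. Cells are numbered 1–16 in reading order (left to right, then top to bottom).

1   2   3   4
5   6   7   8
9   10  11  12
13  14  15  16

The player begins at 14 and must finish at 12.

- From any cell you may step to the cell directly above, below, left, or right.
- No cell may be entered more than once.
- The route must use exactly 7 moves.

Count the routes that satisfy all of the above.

17

Need simple routes of exactly 7 moves from 14 to 12 (Manhattan distance 3, so 2 moves are spent on a detour and 2 undoing it).
Branch systematically from the start, pruning whenever the remaining move budget drops below the Manhattan distance to 12 or differs from it in parity. Grouping the completions by first move — via 10: 8; via 13: 7; via 15: 2 — and summing: 8 + 7 + 2 = 17.
That gives 17 routes.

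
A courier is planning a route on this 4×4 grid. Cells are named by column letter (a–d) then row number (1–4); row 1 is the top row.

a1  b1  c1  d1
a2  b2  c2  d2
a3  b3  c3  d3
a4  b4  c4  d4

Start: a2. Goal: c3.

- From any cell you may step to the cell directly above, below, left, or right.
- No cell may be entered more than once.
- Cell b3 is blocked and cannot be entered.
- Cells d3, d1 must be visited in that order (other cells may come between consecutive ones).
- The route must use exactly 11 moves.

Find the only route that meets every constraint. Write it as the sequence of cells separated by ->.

The waypoints must appear in the order d3, d1, with no cell reused.
Route from a2: 2× down (reaching a4), 3× right (reaching d4), 3× up (reaching d1), left to c1, 2× down (reaching c3) — 11 moves in all.
Check: order respected (d3 at step 6, d1 at step 8); 11 moves as required.

a2 -> a3 -> a4 -> b4 -> c4 -> d4 -> d3 -> d2 -> d1 -> c1 -> c2 -> c3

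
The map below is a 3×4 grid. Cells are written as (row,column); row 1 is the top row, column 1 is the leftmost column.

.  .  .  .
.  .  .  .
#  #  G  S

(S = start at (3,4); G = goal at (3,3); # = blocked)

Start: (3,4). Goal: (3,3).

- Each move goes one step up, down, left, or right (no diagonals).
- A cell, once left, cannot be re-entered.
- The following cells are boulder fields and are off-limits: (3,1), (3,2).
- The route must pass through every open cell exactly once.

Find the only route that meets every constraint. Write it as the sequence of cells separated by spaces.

(3,4) (2,4) (1,4) (1,3) (1,2) (1,1) (2,1) (2,2) (2,3) (3,3)

Need to visit all 10 open cells exactly once, starting at (3,4) and ending at (3,3).
Cell (1,4) has only two open neighbours ((2,4) and (1,3)), so the path must pass straight through it: one of those is the cell it's entered from and the other is where it exits.
Route from (3,4): up 2 to (1,4), left 3 to (1,1), down 1 to (2,1), right 2 to (2,3), down 1 to (3,3) — 9 moves in all.
Check: all 10 open cells covered.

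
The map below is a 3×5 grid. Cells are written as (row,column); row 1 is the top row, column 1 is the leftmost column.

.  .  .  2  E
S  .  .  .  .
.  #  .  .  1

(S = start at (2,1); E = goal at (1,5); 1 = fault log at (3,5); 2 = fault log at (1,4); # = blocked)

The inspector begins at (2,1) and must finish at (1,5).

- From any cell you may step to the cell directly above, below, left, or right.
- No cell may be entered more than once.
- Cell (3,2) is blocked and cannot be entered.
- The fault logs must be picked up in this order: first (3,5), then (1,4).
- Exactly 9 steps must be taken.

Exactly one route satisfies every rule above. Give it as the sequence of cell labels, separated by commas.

(2,1), (2,2), (2,3), (3,3), (3,4), (3,5), (2,5), (2,4), (1,4), (1,5)

The waypoints must appear in the order (3,5), (1,4), with no cell reused.
Route from (2,1): right 2 to (2,3), down 1 to (3,3), right 2 to (3,5), up 1 to (2,5), left 1 to (2,4), up 1 to (1,4), right 1 to (1,5) — 9 moves in all.
Check: order respected (1 at step 5, 2 at step 8); 9 moves as required.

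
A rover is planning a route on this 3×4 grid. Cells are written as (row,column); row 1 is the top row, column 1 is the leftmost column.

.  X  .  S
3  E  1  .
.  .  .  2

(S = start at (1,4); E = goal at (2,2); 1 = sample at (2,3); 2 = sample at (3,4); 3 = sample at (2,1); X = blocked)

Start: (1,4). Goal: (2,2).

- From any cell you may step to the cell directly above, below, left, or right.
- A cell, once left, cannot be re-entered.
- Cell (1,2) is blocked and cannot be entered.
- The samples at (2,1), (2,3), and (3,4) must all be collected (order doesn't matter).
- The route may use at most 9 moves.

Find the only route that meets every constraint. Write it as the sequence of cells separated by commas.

(1,4), (1,3), (2,3), (2,4), (3,4), (3,3), (3,2), (3,1), (2,1), (2,2)

The budget equals the shortest possible length, so every move has to be on a shortest route through the required cells.
Route from (1,4): left to (1,3), down to (2,3), right to (2,4), down to (3,4), 3× left (reaching (3,1)), up to (2,1), right to (2,2) — 9 moves in all.
Check: all required cells visited; 9 ≤ 9 moves.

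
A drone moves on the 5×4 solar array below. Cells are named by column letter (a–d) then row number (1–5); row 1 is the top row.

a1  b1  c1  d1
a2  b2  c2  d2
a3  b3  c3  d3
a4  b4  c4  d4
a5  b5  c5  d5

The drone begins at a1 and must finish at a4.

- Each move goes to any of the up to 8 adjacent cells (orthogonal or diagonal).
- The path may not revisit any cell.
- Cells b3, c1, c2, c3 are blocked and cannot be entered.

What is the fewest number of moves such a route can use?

With diagonal moves allowed, the Chebyshev distance max(|Δrow|,|Δcol|) from a1 to a4 is 3, so at least 3 moves are needed.
A route of 3 moves achieves this: a1 → a2 → a3 → a4.
Since 3 matches the lower bound, it is optimal.

3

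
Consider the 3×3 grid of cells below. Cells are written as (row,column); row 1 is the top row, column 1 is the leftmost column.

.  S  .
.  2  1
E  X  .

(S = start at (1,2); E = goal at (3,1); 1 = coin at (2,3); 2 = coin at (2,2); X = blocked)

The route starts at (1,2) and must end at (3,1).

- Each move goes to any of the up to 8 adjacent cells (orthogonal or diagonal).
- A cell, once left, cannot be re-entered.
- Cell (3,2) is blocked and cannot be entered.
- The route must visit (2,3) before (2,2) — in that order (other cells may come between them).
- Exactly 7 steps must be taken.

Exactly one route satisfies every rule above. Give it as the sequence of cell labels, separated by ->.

The waypoints must appear in the order (2,3), (2,2), with no cell reused.
Route from (1,2): right to (1,3), 2× down (reaching (3,3)), 2× up-left (reaching (1,1)), 2× down (reaching (3,1)) — 7 moves in all.
Check: order respected (1 at step 2, 2 at step 4); 7 moves as required.

(1,2) -> (1,3) -> (2,3) -> (3,3) -> (2,2) -> (1,1) -> (2,1) -> (3,1)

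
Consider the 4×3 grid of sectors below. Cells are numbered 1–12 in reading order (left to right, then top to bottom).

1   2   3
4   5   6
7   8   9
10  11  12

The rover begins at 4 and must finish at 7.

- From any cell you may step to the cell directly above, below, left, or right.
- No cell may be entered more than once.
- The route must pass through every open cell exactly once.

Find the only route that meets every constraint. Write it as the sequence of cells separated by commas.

4, 1, 2, 3, 6, 5, 8, 9, 12, 11, 10, 7

Need to visit all 12 open cells exactly once, starting at 4 and ending at 7.
Cell 3 has only two open neighbours (6 and 2), so the path must pass straight through it: one of those is the cell it's entered from and the other is where it exits.
Route from 4: up 1 to 1, right 2 to 3, down 1 to 6, left 1 to 5, down 1 to 8, right 1 to 9, down 1 to 12, left 2 to 10, up 1 to 7 — 11 moves in all.
Check: all 12 open cells covered.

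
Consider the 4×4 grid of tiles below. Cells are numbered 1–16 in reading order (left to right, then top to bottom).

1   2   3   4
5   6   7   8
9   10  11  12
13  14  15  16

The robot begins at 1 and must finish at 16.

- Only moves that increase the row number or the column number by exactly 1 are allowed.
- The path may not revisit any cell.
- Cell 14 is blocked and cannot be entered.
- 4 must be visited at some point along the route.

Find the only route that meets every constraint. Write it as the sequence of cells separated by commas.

Moves only go right or down, so the column and row indices never decrease.
Route from 1: 3× right (reaching 4), 3× down (reaching 16) — 6 moves in all.
Check: all required cells visited.

1, 2, 3, 4, 8, 12, 16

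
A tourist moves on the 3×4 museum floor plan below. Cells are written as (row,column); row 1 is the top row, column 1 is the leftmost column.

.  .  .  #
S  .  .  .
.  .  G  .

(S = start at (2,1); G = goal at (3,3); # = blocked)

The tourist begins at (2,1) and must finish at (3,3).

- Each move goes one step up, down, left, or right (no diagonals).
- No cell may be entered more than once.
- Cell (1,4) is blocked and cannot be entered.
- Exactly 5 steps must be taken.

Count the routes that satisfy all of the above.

6

Need simple routes of exactly 5 moves from (2,1) to (3,3) (Manhattan distance 3, so 1 moves are spent on a detour and 1 undoing it).
Enumerating: (2,1) (1,1) (1,2) (2,2) (3,2) (3,3) | (2,1) (1,1) (1,2) (2,2) (2,3) (3,3) | (2,1) (1,1) (1,2) (1,3) (2,3) (3,3) | (2,1) (3,1) (3,2) (2,2) (2,3) (3,3) | (2,1) (2,2) (1,2) (1,3) (2,3) (3,3) | (2,1) (2,2) (2,3) (2,4) (3,4) (3,3).
That gives 6 routes.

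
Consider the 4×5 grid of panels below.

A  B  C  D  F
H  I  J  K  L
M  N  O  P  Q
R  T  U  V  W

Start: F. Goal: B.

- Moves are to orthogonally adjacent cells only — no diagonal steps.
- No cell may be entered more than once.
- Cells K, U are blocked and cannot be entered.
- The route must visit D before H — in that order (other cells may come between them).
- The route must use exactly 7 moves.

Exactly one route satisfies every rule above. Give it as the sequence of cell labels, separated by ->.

F -> D -> C -> J -> I -> H -> A -> B

The waypoints must appear in the order D, H, with no cell reused.
Route from F: left 2 to C, down 1 to J, left 2 to H, up 1 to A, right 1 to B — 7 moves in all.
Check: order respected (D at step 1, H at step 5); 7 moves as required.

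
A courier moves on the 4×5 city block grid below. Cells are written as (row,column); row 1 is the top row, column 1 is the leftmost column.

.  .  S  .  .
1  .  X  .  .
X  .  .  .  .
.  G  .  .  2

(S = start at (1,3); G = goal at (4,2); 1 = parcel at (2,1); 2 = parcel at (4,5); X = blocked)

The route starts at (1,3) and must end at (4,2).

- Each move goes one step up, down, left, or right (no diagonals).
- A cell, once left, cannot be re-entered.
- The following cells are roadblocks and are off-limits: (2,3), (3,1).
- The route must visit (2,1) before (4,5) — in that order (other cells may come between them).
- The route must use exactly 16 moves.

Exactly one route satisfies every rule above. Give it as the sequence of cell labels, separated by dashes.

(1,3) - (1,2) - (1,1) - (2,1) - (2,2) - (3,2) - (3,3) - (3,4) - (2,4) - (1,4) - (1,5) - (2,5) - (3,5) - (4,5) - (4,4) - (4,3) - (4,2)

The waypoints must appear in the order (2,1), (4,5), with no cell reused.
Route from (1,3): left 2 to (1,1), down 1 to (2,1), right 1 to (2,2), down 1 to (3,2), right 2 to (3,4), up 2 to (1,4), right 1 to (1,5), down 3 to (4,5), left 3 to (4,2) — 16 moves in all.
Check: order respected (1 at step 3, 2 at step 13); 16 moves as required.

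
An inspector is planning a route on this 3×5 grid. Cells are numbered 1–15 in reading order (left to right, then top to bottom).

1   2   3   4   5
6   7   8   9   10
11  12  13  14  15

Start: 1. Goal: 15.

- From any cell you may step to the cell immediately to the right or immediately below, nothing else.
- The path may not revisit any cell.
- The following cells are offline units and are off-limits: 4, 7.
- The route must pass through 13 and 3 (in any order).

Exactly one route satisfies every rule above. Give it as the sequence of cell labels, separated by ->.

1 -> 2 -> 3 -> 8 -> 13 -> 14 -> 15

Moves only go right or down, so the column and row indices never decrease.
Route from 1: 2× right (reaching 3), 2× down (reaching 13), 2× right (reaching 15) — 6 moves in all.
Check: all required cells visited.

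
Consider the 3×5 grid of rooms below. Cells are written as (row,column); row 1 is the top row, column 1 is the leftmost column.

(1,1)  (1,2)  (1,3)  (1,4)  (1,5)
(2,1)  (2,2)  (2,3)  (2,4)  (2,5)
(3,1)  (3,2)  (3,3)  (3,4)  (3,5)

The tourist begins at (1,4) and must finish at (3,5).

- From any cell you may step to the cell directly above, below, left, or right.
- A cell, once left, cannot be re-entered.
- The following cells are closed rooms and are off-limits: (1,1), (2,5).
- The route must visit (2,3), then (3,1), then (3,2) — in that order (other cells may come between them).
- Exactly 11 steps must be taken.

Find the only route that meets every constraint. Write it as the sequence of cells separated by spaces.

The waypoints must appear in the order (2,3), (3,1), (3,2), with no cell reused.
Route from (1,4): down 1 to (2,4), left 1 to (2,3), up 1 to (1,3), left 1 to (1,2), down 1 to (2,2), left 1 to (2,1), down 1 to (3,1), right 4 to (3,5) — 11 moves in all.
Check: order respected ((2,3) at step 2, (3,1) at step 7, (3,2) at step 8); 11 moves as required.

(1,4) (2,4) (2,3) (1,3) (1,2) (2,2) (2,1) (3,1) (3,2) (3,3) (3,4) (3,5)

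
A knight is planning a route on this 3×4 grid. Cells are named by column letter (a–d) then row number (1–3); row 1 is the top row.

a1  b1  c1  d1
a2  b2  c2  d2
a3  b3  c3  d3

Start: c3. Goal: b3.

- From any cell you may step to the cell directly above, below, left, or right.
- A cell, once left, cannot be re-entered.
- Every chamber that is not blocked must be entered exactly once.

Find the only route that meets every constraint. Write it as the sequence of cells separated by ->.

Need to visit all 12 open cells exactly once, starting at c3 and ending at b3.
Cell a3 has only two open neighbours (a2 and b3), so the path must pass straight through it: one of those is the cell it's entered from and the other is where it exits.
Route from c3: right to d3, 2× up (reaching d1), left to c1, down to c2, left to b2, up to b1, left to a1, 2× down (reaching a3), right to b3 — 11 moves in all.
Check: all 12 open cells covered.

c3 -> d3 -> d2 -> d1 -> c1 -> c2 -> b2 -> b1 -> a1 -> a2 -> a3 -> b3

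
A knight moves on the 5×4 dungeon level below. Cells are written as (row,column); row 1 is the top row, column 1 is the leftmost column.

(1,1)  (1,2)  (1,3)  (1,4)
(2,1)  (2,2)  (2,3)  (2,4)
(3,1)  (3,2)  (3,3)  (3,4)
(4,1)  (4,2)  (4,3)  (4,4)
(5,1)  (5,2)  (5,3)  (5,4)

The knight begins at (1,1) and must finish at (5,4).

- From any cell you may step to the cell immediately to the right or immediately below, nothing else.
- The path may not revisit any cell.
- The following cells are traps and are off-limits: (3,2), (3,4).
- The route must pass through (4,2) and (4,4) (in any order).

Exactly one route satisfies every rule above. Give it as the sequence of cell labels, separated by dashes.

(1,1) - (2,1) - (3,1) - (4,1) - (4,2) - (4,3) - (4,4) - (5,4)

Moves only go right or down, so the column and row indices never decrease.
Route from (1,1): 3× down (reaching (4,1)), 3× right (reaching (4,4)), down to (5,4) — 7 moves in all.
Check: all required cells visited.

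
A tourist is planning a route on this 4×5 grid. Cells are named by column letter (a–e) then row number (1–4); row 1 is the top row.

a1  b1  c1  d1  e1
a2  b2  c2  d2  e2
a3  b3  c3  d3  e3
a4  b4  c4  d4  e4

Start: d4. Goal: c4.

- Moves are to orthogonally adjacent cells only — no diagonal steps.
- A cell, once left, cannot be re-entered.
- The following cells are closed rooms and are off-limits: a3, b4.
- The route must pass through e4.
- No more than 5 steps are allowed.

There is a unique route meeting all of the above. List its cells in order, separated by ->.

The 5-move cap with required stops at e4 leaves no slack for detours.
Route from d4: right to e4, up to e3, 2× left (reaching c3), down to c4 — 5 moves in all.
Check: all required cells visited; 5 ≤ 5 moves.

d4 -> e4 -> e3 -> d3 -> c3 -> c4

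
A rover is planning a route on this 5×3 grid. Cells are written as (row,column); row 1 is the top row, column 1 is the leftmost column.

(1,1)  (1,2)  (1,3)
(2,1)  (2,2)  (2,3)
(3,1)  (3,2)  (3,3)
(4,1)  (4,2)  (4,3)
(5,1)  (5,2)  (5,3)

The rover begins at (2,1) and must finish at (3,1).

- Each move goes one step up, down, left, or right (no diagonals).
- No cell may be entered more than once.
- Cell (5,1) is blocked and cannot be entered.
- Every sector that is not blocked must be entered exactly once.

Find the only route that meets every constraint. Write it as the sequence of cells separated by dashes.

Need to visit all 14 open cells exactly once, starting at (2,1) and ending at (3,1).
Cell (4,1) has only two open neighbours ((3,1) and (4,2)), so the path must pass straight through it: one of those is the cell it's entered from and the other is where it exits.
Route from (2,1): up to (1,1), 2× right (reaching (1,3)), down to (2,3), left to (2,2), down to (3,2), right to (3,3), 2× down (reaching (5,3)), left to (5,2), up to (4,2), left to (4,1), up to (3,1) — 13 moves in all.
Check: all 14 open cells covered.

(2,1) - (1,1) - (1,2) - (1,3) - (2,3) - (2,2) - (3,2) - (3,3) - (4,3) - (5,3) - (5,2) - (4,2) - (4,1) - (3,1)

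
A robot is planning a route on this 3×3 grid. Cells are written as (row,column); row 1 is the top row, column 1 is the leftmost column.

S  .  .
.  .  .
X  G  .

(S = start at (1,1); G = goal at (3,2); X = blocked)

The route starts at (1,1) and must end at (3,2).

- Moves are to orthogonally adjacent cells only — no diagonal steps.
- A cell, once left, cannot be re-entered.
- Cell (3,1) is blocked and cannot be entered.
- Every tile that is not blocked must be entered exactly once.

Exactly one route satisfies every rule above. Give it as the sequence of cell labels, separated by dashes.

Need to visit all 8 open cells exactly once, starting at (1,1) and ending at (3,2).
Cell (3,3) has only two open neighbours ((2,3) and (3,2)), so the path must pass straight through it: one of those is the cell it's entered from and the other is where it exits.
Route from (1,1): down to (2,1), right to (2,2), up to (1,2), right to (1,3), 2× down (reaching (3,3)), left to (3,2) — 7 moves in all.
Check: all 8 open cells covered.

(1,1) - (2,1) - (2,2) - (1,2) - (1,3) - (2,3) - (3,3) - (3,2)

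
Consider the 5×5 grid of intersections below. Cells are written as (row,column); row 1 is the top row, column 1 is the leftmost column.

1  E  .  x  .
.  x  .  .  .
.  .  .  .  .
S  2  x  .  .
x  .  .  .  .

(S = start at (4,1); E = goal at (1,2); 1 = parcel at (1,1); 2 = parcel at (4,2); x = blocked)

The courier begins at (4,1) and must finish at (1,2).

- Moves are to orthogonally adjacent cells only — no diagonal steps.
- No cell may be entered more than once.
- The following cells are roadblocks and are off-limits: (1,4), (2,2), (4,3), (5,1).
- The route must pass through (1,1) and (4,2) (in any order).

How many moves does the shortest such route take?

Any route passes through (1,1) and (4,2) in some order between (4,1) and (1,2). Summing Manhattan distances along each leg and taking the cheapest ordering ((4,1) → (4,2) → (1,1) → (1,2)) gives a lower bound of 1 + 4 + 1 = 6 moves.
A route of 6 moves achieves this: (4,1) → (4,2) → (3,2) → (3,1) → (2,1) → (1,1) → (1,2).
Since 6 matches the lower bound, it is optimal.

6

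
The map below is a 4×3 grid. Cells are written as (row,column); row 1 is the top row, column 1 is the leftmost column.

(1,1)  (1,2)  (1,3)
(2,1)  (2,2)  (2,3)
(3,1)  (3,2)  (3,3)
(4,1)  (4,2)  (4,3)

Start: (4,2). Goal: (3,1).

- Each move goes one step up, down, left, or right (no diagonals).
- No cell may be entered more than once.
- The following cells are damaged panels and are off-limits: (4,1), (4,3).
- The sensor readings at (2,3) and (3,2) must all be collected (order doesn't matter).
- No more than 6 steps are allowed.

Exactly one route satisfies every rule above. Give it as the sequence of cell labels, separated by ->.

(4,2) -> (3,2) -> (3,3) -> (2,3) -> (2,2) -> (2,1) -> (3,1)

The 6-move cap with required stops at (2,3), (3,2) leaves no slack for detours.
Route from (4,2): up to (3,2), right to (3,3), up to (2,3), 2× left (reaching (2,1)), down to (3,1) — 6 moves in all.
Check: all required cells visited; 6 ≤ 6 moves.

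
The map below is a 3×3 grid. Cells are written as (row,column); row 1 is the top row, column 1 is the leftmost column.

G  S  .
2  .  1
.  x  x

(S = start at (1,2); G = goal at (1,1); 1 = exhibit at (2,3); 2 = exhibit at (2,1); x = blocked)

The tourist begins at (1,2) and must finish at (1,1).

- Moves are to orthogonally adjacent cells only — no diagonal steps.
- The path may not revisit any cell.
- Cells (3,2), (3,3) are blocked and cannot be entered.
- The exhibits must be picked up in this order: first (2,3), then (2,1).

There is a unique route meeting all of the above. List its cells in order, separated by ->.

(1,2) -> (1,3) -> (2,3) -> (2,2) -> (2,1) -> (1,1)

The waypoints must appear in the order (2,3), (2,1), with no cell reused.
Route from (1,2): right 1 to (1,3), down 1 to (2,3), left 2 to (2,1), up 1 to (1,1) — 5 moves in all.
Check: order respected (1 at step 2, 2 at step 4).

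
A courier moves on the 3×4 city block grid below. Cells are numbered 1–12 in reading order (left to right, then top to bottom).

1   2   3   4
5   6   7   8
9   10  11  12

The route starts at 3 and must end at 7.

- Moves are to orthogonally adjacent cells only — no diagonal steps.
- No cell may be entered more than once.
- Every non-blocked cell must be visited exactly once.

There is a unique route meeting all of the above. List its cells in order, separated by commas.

3, 4, 8, 12, 11, 10, 9, 5, 1, 2, 6, 7

Need to visit all 12 open cells exactly once, starting at 3 and ending at 7.
Cell 12 has only two open neighbours (8 and 11), so the path must pass straight through it: one of those is the cell it's entered from and the other is where it exits.
Route from 3: right to 4, 2× down (reaching 12), 3× left (reaching 9), 2× up (reaching 1), right to 2, down to 6, right to 7 — 11 moves in all.
Check: all 12 open cells covered.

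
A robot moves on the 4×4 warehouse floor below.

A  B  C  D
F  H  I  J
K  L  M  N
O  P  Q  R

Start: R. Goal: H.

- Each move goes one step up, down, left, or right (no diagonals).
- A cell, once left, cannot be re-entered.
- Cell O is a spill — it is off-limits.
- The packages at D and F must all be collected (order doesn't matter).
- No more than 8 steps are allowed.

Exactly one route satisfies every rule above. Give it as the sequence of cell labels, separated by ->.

R -> N -> J -> D -> C -> B -> A -> F -> H

The 8-move cap with required stops at D, F leaves no slack for detours.
Route from R: 3× up (reaching D), 3× left (reaching A), down to F, right to H — 8 moves in all.
Check: all required cells visited; 8 ≤ 8 moves.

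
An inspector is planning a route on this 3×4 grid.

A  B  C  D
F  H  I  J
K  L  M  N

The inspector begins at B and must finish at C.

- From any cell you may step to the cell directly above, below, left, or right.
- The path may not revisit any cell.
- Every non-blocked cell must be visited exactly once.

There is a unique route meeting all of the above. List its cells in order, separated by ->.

B -> A -> F -> K -> L -> H -> I -> M -> N -> J -> D -> C

Need to visit all 12 open cells exactly once, starting at B and ending at C.
Cell D has only two open neighbours (J and C), so the path must pass straight through it: one of those is the cell it's entered from and the other is where it exits.
Route from B: left 1 to A, down 2 to K, right 1 to L, up 1 to H, right 1 to I, down 1 to M, right 1 to N, up 2 to D, left 1 to C — 11 moves in all.
Check: all 12 open cells covered.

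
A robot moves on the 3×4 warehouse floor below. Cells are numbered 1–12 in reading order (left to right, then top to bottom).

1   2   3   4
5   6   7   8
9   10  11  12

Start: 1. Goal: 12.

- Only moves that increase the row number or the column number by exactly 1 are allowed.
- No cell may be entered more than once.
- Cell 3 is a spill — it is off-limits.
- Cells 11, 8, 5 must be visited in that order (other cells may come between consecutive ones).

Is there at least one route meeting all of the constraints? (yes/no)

8 lies above 11, so going from 11 to 8 would need an upward move — but moves only go right/down, so 11 cannot be visited before 8.

no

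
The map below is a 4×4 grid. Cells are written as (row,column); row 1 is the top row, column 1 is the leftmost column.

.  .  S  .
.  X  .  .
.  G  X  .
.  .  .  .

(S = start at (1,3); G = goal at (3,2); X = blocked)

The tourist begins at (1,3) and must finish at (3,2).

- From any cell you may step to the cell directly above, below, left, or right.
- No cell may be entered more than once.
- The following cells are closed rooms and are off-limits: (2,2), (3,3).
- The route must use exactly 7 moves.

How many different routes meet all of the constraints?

3

Need simple routes of exactly 7 moves from (1,3) to (3,2) (Manhattan distance 3, so 2 moves are spent on a detour and 2 undoing it).
Enumerating: (1,3) (2,3) (2,4) (3,4) (4,4) (4,3) (4,2) (3,2) | (1,3) (1,2) (1,1) (2,1) (3,1) (4,1) (4,2) (3,2) | (1,3) (1,4) (2,4) (3,4) (4,4) (4,3) (4,2) (3,2).
That gives 3 routes.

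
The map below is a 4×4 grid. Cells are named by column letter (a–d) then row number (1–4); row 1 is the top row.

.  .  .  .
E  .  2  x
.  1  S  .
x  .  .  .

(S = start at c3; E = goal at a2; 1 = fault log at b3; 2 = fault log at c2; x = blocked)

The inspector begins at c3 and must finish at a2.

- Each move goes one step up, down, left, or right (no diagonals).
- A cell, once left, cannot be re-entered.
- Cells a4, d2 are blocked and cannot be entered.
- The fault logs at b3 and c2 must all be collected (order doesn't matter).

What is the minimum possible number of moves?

5

Any route passes through b3 and c2 in some order between c3 and a2. Summing Manhattan distances along each leg and taking the cheapest ordering (c3 → b3 → c2 → a2) gives a lower bound of 1 + 2 + 2 = 5 moves.
A route of 5 moves achieves this: c3 → c2 → b2 → b3 → a3 → a2.
Since 5 matches the lower bound, it is optimal.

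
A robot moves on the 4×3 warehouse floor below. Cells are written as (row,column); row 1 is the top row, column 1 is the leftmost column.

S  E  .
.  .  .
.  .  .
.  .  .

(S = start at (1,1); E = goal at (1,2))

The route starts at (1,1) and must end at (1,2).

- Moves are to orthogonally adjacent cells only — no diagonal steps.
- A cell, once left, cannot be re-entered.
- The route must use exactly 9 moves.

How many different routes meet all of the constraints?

9

Need simple routes of exactly 9 moves from (1,1) to (1,2) (Manhattan distance 1, so 4 moves are spent on a detour and 4 undoing it).
Branch systematically from the start, pruning whenever the remaining move budget drops below the Manhattan distance to (1,2) or differs from it in parity. Every completion starts via (2,1): 9 (no valid completion starts via (1,2)).
That gives 9 routes.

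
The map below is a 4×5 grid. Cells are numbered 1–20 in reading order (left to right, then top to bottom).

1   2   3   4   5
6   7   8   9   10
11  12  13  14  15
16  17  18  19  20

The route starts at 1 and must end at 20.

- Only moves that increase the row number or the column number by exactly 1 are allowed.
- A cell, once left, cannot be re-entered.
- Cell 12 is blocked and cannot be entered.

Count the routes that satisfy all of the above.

23

A right/down-only route from 1 to 20 makes exactly 3 down-moves and 4 right-moves in some order.
With no other constraints that would be C(7,3) = 35 routes.
Subtract routes through each blocked cell (inclusion–exclusion for overlaps): − through 12: 12 → 23.
That gives 23 routes.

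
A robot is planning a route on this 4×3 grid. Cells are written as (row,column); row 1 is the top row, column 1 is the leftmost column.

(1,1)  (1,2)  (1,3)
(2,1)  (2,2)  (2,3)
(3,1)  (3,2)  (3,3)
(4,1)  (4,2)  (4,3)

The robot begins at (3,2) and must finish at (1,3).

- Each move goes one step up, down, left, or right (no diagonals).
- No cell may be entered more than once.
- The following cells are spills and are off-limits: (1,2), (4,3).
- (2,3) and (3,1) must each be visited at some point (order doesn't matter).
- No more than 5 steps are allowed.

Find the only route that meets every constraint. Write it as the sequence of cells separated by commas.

The budget equals the shortest possible length, so every move has to be on a shortest route through the required cells.
Route from (3,2): left to (3,1), up to (2,1), 2× right (reaching (2,3)), up to (1,3) — 5 moves in all.
Check: all required cells visited; 5 ≤ 5 moves.

(3,2), (3,1), (2,1), (2,2), (2,3), (1,3)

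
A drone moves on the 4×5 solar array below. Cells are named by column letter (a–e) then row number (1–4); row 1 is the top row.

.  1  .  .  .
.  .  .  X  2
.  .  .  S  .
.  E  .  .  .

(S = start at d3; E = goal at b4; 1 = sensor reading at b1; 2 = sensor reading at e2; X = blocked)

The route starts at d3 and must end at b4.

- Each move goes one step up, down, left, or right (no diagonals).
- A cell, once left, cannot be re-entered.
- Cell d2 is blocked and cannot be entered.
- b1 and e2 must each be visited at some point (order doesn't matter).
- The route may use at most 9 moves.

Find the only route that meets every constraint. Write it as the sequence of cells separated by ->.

d3 -> e3 -> e2 -> e1 -> d1 -> c1 -> b1 -> b2 -> b3 -> b4

Any route must reach b1 and e2 and still end at b4 within 9 moves, so the order of the required stops is forced.
Route from d3: right 1 to e3, up 2 to e1, left 3 to b1, down 3 to b4 — 9 moves in all.
Check: all required cells visited; 9 ≤ 9 moves.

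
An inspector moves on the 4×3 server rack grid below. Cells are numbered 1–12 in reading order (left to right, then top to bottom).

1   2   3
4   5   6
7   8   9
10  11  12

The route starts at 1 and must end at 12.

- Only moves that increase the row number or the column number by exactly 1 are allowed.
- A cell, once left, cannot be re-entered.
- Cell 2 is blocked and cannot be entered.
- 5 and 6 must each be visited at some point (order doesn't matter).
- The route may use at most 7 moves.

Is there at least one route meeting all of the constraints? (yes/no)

One route that works: 1 → 4 → 5 → 6 → 9 → 12.

yes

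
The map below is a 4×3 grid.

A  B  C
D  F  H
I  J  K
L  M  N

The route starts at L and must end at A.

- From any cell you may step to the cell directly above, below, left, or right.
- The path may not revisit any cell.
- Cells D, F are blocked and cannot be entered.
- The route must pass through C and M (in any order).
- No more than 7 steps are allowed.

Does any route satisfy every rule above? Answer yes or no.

One route that works: L → M → J → K → H → C → B → A.

yes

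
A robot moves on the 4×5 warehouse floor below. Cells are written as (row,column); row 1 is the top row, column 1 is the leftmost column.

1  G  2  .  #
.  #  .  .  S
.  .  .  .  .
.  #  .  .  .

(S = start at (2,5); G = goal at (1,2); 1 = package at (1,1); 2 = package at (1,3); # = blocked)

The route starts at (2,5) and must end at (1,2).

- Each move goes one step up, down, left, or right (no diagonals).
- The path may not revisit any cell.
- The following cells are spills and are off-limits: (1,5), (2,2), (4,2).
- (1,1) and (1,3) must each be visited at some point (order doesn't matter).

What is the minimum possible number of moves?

10

Any route passes through (1,1) and (1,3) in some order between (2,5) and (1,2). Summing Manhattan distances along each leg and taking the cheapest ordering ((2,5) → (1,3) → (1,1) → (1,2)) gives a lower bound of 3 + 2 + 1 = 6 moves.
The shortest route satisfying every rule uses 10 moves: (2,5) → (2,4) → (1,4) → (1,3) → (2,3) → (3,3) → (3,2) → (3,1) → (2,1) → (1,1) → (1,2).
The no-revisit rule (legs can't share cells) pushes the minimum above the 6-move bound; an exhaustive check rules out every length from 6 to 9 (on a 4-connected grid the length of any start-to-goal walk has the same parity as the Manhattan bound, so only lengths 6, 8, 10, … need checking), leaving 10 as the minimum.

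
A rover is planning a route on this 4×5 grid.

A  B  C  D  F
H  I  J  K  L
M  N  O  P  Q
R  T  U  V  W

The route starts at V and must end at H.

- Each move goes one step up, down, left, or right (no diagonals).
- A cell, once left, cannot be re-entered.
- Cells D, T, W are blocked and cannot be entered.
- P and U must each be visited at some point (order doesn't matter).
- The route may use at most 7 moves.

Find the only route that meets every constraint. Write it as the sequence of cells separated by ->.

V -> U -> O -> P -> K -> J -> I -> H

The budget equals the shortest possible length, so every move has to be on a shortest route through the required cells.
Route from V: left to U, up to O, right to P, up to K, 3× left (reaching H) — 7 moves in all.
Check: all required cells visited; 7 ≤ 7 moves.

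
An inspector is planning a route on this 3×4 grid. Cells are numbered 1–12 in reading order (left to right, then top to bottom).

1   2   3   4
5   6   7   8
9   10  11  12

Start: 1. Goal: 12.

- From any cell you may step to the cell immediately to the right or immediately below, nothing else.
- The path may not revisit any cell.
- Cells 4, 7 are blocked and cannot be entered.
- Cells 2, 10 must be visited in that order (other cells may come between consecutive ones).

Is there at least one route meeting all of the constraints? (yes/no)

One route that works: 1 → 2 → 6 → 10 → 11 → 12.

yes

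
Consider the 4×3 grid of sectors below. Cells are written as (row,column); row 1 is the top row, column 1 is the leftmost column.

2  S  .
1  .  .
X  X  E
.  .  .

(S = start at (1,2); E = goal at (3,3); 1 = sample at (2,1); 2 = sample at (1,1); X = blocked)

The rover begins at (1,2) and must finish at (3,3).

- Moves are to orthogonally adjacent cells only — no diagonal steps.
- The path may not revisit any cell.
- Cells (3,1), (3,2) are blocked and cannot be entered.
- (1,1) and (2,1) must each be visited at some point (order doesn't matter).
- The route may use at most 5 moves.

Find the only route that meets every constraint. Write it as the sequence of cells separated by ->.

The 5-move cap with required stops at (1,1), (2,1) leaves no slack for detours.
Route from (1,2): left 1 to (1,1), down 1 to (2,1), right 2 to (2,3), down 1 to (3,3) — 5 moves in all.
Check: all required cells visited; 5 ≤ 5 moves.

(1,2) -> (1,1) -> (2,1) -> (2,2) -> (2,3) -> (3,3)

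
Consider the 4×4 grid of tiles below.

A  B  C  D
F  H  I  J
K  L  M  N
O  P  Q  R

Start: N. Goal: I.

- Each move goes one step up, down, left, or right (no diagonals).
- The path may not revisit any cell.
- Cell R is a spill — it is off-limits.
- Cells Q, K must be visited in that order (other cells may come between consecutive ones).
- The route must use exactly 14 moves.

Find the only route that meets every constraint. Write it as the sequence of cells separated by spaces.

N M Q P O K L H F A B C D J I

The waypoints must appear in the order Q, K, with no cell reused.
Route from N: left to M, down to Q, 2× left (reaching O), up to K, right to L, up to H, left to F, up to A, 3× right (reaching D), down to J, left to I — 14 moves in all.
Check: order respected (Q at step 2, K at step 5); 14 moves as required.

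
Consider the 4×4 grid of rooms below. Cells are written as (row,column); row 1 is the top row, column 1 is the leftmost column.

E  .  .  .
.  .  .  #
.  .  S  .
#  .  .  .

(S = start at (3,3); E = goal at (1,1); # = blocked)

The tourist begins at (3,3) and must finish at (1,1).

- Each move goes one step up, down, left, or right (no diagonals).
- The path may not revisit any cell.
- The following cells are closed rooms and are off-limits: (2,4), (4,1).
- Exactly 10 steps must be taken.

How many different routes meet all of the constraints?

Need simple routes of exactly 10 moves from (3,3) to (1,1) (Manhattan distance 4, so 3 moves are spent on a detour and 3 undoing it).
Enumerating: (3,3) (4,3) (4,2) (3,2) (3,1) (2,1) (2,2) (2,3) (1,3) (1,2) (1,1) | (3,3) (3,4) (4,4) (4,3) (4,2) (3,2) (2,2) (2,3) (1,3) (1,2) (1,1) | (3,3) (3,4) (4,4) (4,3) (4,2) (3,2) (3,1) (2,1) (2,2) (1,2) (1,1).
That gives 3 routes.

3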